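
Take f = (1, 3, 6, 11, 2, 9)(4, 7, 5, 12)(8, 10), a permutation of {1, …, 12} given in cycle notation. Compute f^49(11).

11 lies in the 6-cycle (1, 3, 6, 11, 2, 9).
Powers repeat with period 6 on this cycle, and 49 mod 6 = 1, so f^49(11) = f^1(11).
Stepping 1 place around the cycle: 11 → 2.

2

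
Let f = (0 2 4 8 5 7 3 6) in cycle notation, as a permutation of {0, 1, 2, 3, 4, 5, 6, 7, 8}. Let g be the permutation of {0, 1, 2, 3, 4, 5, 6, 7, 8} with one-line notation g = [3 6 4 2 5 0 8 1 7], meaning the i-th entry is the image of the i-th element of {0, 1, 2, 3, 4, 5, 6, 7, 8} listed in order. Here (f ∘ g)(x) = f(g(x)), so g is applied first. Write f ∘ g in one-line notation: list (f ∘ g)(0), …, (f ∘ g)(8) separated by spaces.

(f ∘ g)(x) = f(g(x)). Computing each image: f(g(0)) = f(3) = 6, f(g(1)) = f(6) = 0, f(g(2)) = f(4) = 8, f(g(3)) = f(2) = 4, f(g(4)) = f(5) = 7, f(g(5)) = f(0) = 2, f(g(6)) = f(8) = 5, f(g(7)) = f(1) = 1, f(g(8)) = f(7) = 3.
Hence f ∘ g = [6 0 8 4 7 2 5 1 3].

6 0 8 4 7 2 5 1 3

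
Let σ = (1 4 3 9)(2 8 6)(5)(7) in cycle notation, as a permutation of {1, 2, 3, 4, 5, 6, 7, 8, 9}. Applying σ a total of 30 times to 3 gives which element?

1

3 lies in the 4-cycle (1 4 3 9).
Since the cycle has length 4, σ^30 acts on it the same as σ^2 (30 mod 4 = 2).
Stepping 2 places around the cycle: 3 → 9 → 1.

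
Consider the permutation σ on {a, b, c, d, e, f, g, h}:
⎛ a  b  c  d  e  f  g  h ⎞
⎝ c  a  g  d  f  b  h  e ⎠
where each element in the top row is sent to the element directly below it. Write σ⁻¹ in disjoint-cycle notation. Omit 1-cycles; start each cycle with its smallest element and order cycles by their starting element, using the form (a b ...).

The cycle decomposition of σ is (a c g h e f b).
Reversing each cycle (and rotating so the smallest element leads) gives σ⁻¹ = (a b f e h g c).

(a b f e h g c)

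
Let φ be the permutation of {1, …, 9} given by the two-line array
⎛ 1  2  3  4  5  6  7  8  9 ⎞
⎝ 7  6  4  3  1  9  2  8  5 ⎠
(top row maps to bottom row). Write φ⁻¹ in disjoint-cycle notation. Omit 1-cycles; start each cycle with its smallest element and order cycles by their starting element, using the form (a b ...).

First write φ in disjoint cycles: (1 7 2 6 9 5)(3 4).
Reversing each cycle (and rotating so the smallest element leads) gives φ⁻¹ = (1 5 9 6 2 7)(3 4).

(1 5 9 6 2 7)(3 4)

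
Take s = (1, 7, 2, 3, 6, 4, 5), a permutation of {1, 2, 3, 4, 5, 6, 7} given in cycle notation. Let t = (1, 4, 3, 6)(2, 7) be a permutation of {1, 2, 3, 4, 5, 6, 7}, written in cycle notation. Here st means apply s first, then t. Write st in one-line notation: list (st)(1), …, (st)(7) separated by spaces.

(st)(x) = t(s(x)). Computing each image: t(s(1)) = t(7) = 2, t(s(2)) = t(3) = 6, t(s(3)) = t(6) = 1, t(s(4)) = t(5) = 5, t(s(5)) = t(1) = 4, t(s(6)) = t(4) = 3, t(s(7)) = t(2) = 7.
Hence st = [2 6 1 5 4 3 7].

2 6 1 5 4 3 7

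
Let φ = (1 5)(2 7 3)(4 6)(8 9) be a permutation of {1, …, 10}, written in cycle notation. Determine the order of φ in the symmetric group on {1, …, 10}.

The cycle type of φ is (3, 2, 2, 2, 1).
Since disjoint cycles commute, ord(φ) = lcm(3, 2, 2, 2) = 6.

6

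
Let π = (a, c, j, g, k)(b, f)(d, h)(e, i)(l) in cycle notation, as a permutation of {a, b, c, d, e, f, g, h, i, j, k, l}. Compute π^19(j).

j lies in the 5-cycle (a, c, j, g, k).
Powers repeat with period 5 on this cycle, and 19 mod 5 = 4, so π^19(j) = π^4(j).
Stepping 4 places around the cycle: j → g → k → a → c.

c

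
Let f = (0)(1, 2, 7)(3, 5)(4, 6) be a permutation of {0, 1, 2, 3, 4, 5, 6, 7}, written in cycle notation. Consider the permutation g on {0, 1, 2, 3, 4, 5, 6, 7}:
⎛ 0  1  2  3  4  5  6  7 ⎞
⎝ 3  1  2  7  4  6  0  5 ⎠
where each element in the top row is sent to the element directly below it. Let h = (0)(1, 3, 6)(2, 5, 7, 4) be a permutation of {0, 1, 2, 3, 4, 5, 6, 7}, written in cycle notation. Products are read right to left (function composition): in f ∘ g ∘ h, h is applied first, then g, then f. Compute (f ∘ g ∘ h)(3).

Chase 3: h(3) = 6; g(6) = 0; f(0) = 0. Hence (f ∘ g ∘ h)(3) = 0.

0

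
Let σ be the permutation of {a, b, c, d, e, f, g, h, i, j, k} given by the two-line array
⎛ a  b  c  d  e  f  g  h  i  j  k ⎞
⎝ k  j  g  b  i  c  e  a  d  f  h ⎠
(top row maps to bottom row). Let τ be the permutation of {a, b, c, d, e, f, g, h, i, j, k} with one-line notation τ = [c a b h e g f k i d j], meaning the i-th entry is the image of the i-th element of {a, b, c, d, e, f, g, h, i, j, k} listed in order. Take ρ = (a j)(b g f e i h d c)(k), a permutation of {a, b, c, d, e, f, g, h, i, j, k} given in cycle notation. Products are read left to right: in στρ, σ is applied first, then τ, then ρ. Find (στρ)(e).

h

(στρ)(e) = ρ(τ(σ(e))). σ(e) = i, then τ(i) = i, then ρ(i) = h, so the result is h.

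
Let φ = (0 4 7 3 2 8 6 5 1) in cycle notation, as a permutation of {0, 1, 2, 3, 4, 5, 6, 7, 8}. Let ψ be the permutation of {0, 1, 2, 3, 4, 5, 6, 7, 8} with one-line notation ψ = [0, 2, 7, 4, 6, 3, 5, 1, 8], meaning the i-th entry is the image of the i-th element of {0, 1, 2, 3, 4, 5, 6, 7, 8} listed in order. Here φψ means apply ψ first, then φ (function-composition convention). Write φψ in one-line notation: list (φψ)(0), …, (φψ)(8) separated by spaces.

4 8 3 7 5 2 1 0 6

Chase each element through ψ then φ: 0 → 0 → 4; 1 → 2 → 8; 2 → 7 → 3; 3 → 4 → 7; 4 → 6 → 5; 5 → 3 → 2; 6 → 5 → 1; 7 → 1 → 0; 8 → 8 → 6.
Collecting the images, φψ = [4 8 3 7 5 2 1 0 6].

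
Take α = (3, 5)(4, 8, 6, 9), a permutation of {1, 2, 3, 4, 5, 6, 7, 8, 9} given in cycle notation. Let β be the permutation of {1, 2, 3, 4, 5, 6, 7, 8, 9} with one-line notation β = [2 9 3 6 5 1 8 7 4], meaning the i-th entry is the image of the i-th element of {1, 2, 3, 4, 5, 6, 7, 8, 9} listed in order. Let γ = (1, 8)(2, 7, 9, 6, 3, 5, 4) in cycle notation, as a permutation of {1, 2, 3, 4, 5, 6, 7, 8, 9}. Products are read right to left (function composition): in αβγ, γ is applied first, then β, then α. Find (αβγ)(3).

3

(αβγ)(3) = α(β(γ(3))). γ(3) = 5, then β(5) = 5, then α(5) = 3, so the result is 3.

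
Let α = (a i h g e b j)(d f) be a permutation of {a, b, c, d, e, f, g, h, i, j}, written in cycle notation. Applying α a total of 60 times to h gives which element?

j

h lies in the 7-cycle (a i h g e b j).
On a 7-cycle, α^7 is the identity, so α^60 = α^4 there (60 ≡ 4 mod 7).
Advancing 4 steps from h: h → g → e → b → j.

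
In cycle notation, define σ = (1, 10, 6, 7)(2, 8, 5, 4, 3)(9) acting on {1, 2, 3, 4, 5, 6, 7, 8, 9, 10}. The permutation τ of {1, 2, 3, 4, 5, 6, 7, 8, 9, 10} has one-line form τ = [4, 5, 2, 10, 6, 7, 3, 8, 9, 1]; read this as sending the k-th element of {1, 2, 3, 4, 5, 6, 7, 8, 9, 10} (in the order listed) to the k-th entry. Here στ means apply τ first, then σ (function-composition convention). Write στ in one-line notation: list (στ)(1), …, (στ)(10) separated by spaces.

(στ)(x) = σ(τ(x)). Computing each image: σ(τ(1)) = σ(4) = 3, σ(τ(2)) = σ(5) = 4, σ(τ(3)) = σ(2) = 8, σ(τ(4)) = σ(10) = 6, σ(τ(5)) = σ(6) = 7, σ(τ(6)) = σ(7) = 1, σ(τ(7)) = σ(3) = 2, σ(τ(8)) = σ(8) = 5, σ(τ(9)) = σ(9) = 9, σ(τ(10)) = σ(1) = 10.
Hence στ = [3 4 8 6 7 1 2 5 9 10].

3 4 8 6 7 1 2 5 9 10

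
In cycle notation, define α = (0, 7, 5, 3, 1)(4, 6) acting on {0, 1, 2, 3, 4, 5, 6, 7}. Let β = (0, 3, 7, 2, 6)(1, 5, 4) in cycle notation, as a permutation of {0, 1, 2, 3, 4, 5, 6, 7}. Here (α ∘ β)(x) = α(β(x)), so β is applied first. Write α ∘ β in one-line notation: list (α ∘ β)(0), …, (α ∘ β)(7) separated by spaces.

For each element, apply β then α: 0 → 3 → 1; 1 → 5 → 3; 2 → 6 → 4; 3 → 7 → 5; 4 → 1 → 0; 5 → 4 → 6; 6 → 0 → 7; 7 → 2 → 2.
Collecting the images, α ∘ β = [1 3 4 5 0 6 7 2].

1 3 4 5 0 6 7 2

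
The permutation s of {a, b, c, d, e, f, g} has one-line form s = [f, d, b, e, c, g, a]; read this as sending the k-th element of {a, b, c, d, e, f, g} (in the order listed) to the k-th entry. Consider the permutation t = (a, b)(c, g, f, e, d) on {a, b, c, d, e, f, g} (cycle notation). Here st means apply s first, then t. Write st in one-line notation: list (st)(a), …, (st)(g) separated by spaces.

Chase each element through s then t: a → f → e; b → d → c; c → b → a; d → e → d; e → c → g; f → g → f; g → a → b.
Collecting the images, st = [e c a d g f b].

e c a d g f b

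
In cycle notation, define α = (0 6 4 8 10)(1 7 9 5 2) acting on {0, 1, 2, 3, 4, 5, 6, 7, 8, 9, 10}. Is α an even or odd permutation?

The cycle lengths are 5, 5, 1.
A cycle of length ℓ contributes ℓ−1 transpositions, so α is a product of 4 + 4 = 8 transpositions — even.

even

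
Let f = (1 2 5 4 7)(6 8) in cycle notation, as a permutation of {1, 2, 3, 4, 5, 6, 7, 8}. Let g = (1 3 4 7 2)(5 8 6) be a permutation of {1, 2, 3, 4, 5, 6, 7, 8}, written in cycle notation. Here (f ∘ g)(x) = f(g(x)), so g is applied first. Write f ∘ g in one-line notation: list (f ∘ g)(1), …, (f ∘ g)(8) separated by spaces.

(f ∘ g)(x) = f(g(x)). Computing each image: f(g(1)) = f(3) = 3, f(g(2)) = f(1) = 2, f(g(3)) = f(4) = 7, f(g(4)) = f(7) = 1, f(g(5)) = f(8) = 6, f(g(6)) = f(5) = 4, f(g(7)) = f(2) = 5, f(g(8)) = f(6) = 8.
Hence f ∘ g = [3 2 7 1 6 4 5 8].

3 2 7 1 6 4 5 8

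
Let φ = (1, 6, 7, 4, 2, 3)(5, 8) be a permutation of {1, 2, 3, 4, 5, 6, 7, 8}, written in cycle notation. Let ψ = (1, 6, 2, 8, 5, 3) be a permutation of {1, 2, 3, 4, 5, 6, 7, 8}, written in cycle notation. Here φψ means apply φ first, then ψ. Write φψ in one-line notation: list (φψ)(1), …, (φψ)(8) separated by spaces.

(φψ)(x) = ψ(φ(x)). Computing each image: ψ(φ(1)) = ψ(6) = 2, ψ(φ(2)) = ψ(3) = 1, ψ(φ(3)) = ψ(1) = 6, ψ(φ(4)) = ψ(2) = 8, ψ(φ(5)) = ψ(8) = 5, ψ(φ(6)) = ψ(7) = 7, ψ(φ(7)) = ψ(4) = 4, ψ(φ(8)) = ψ(5) = 3.
Hence φψ = [2 1 6 8 5 7 4 3].

2 1 6 8 5 7 4 3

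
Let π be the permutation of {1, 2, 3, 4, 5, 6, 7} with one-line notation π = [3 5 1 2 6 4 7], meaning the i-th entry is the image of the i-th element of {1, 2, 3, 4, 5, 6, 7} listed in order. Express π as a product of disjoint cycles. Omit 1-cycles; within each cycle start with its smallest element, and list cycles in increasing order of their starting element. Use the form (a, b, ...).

From 1: 1 → 3 → 1, closing the cycle (1, 3).
Repeating from the next unused element and collecting all non-trivial cycles gives (1, 3)(2, 5, 6, 4).

(1, 3)(2, 5, 6, 4)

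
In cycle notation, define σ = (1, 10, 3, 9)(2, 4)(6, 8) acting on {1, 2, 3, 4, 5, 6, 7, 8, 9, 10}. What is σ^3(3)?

10

3 lies in the 4-cycle (1, 10, 3, 9).
Stepping 3 places around the cycle: 3 → 9 → 1 → 10.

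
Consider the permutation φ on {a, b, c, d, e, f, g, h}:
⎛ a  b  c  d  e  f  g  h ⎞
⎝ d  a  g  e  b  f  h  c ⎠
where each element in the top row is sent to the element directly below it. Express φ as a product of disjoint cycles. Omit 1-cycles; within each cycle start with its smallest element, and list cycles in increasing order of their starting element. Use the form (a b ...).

Iterating φ from a gives a → d → e → b → a; that is the 4-cycle (a d e b).
Repeating from the next unused element and collecting all non-trivial cycles gives (a d e b)(c g h).

(a d e b)(c g h)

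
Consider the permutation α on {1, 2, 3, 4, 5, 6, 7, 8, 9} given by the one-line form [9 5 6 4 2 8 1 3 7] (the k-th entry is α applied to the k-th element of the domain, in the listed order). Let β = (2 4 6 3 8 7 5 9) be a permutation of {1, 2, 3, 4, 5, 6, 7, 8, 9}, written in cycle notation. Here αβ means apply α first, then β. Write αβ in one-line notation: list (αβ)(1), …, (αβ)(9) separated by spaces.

(αβ)(x) = β(α(x)). Computing each image: β(α(1)) = β(9) = 2, β(α(2)) = β(5) = 9, β(α(3)) = β(6) = 3, β(α(4)) = β(4) = 6, β(α(5)) = β(2) = 4, β(α(6)) = β(8) = 7, β(α(7)) = β(1) = 1, β(α(8)) = β(3) = 8, β(α(9)) = β(7) = 5.
Hence αβ = [2 9 3 6 4 7 1 8 5].

2 9 3 6 4 7 1 8 5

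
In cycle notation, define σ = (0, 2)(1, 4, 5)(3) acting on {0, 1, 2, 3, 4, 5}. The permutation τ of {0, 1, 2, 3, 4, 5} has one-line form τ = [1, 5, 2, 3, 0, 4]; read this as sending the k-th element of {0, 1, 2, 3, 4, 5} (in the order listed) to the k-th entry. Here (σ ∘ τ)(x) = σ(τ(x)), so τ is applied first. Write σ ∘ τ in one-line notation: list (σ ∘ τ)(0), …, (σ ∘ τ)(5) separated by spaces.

Chase each element through τ then σ: 0 → 1 → 4; 1 → 5 → 1; 2 → 2 → 0; 3 → 3 → 3; 4 → 0 → 2; 5 → 4 → 5.
Collecting the images, σ ∘ τ = [4 1 0 3 2 5].

4 1 0 3 2 5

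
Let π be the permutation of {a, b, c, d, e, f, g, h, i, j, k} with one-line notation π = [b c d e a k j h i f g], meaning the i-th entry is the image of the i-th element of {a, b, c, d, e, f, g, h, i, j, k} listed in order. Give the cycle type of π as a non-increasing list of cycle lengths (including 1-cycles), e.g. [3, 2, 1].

[5, 4, 1, 1]

The disjoint cycles are (a, b, c, d, e)(f, k, g, j)(h)(i), with lengths 5, 4, 1, 1 in non-increasing order.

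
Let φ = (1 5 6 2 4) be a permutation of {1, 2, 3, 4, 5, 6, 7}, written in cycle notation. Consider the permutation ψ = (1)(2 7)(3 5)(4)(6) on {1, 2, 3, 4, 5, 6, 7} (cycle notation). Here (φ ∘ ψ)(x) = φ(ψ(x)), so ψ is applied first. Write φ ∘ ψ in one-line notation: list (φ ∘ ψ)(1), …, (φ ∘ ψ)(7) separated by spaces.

For each element, apply ψ then φ: 1 → 1 → 5; 2 → 7 → 7; 3 → 5 → 6; 4 → 4 → 1; 5 → 3 → 3; 6 → 6 → 2; 7 → 2 → 4.
Collecting the images, φ ∘ ψ = [5 7 6 1 3 2 4].

5 7 6 1 3 2 4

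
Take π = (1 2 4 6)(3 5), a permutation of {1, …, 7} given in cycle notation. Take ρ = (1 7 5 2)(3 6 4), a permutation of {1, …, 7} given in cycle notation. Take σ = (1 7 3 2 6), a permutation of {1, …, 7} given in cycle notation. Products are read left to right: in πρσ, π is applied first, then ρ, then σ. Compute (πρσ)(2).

(πρσ)(2) = σ(ρ(π(2))). π(2) = 4, then ρ(4) = 3, then σ(3) = 2, so the result is 2.

2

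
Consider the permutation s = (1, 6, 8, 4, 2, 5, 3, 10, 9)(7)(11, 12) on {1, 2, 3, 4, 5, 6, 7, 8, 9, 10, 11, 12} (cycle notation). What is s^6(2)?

2 lies in the 9-cycle (1, 6, 8, 4, 2, 5, 3, 10, 9).
Advancing 6 steps from 2: 2 → 5 → 3 → 10 → 9 → 1 → 6.

6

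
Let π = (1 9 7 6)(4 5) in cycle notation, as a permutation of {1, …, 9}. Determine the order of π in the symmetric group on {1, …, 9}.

4

The disjoint cycles have lengths 4, 2, 1, 1, 1.
The order of π is the least common multiple of its cycle lengths: lcm(4, 2) = 4.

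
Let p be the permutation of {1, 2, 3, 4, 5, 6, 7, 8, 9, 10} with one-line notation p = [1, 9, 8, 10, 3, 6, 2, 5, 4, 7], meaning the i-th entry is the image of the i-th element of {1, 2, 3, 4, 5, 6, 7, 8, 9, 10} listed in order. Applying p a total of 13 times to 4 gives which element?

Tracing 4 → 10 → … returns to 4 after 5 steps, so 4 lies in a 5-cycle (2 9 4 10 7).
Powers repeat with period 5 on this cycle, and 13 mod 5 = 3, so p^13(4) = p^3(4).
Advancing 3 steps from 4: 4 → 10 → 7 → 2.

2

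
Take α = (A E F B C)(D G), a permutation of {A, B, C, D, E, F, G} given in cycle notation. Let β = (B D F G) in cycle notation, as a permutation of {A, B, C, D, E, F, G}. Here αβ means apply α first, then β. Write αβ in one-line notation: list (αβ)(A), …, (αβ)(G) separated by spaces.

Chase each element through α then β: A → E → E; B → C → C; C → A → A; D → G → B; E → F → G; F → B → D; G → D → F.
Collecting the images, αβ = [E C A B G D F].

E C A B G D F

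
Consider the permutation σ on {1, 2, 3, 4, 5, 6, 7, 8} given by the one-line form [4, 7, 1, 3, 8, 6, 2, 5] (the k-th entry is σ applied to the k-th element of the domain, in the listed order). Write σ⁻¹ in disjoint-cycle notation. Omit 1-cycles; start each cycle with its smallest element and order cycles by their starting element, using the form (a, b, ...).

First write σ in disjoint cycles: (1, 4, 3)(2, 7)(5, 8).
The inverse reverses every cycle; in canonical form, σ⁻¹ = (1, 3, 4)(2, 7)(5, 8).

(1, 3, 4)(2, 7)(5, 8)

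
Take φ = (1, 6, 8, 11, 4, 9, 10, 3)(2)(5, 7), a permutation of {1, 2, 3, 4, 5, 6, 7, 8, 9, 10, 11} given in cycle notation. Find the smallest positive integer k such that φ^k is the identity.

8

The cycle type of φ is (8, 2, 1).
The order of φ is the least common multiple of its cycle lengths: lcm(8, 2) = 8.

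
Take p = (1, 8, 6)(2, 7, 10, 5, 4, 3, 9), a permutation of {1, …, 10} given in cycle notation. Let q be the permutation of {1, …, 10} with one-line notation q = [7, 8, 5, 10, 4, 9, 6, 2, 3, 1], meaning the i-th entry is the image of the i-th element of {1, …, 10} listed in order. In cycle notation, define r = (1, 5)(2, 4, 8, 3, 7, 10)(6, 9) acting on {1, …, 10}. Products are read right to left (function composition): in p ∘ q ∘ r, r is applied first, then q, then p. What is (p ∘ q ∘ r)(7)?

8

Apply the permutations in order: r(7) = 10, then q(10) = 1, then p(1) = 8. So (p ∘ q ∘ r)(7) = 8.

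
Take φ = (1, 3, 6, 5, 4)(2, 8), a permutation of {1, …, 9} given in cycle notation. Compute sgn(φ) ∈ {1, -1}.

-1

The cycle lengths are 5, 2, 1, 1.
A cycle of length ℓ contributes ℓ−1 transpositions, so φ is a product of 4 + 1 = 5 transpositions — odd.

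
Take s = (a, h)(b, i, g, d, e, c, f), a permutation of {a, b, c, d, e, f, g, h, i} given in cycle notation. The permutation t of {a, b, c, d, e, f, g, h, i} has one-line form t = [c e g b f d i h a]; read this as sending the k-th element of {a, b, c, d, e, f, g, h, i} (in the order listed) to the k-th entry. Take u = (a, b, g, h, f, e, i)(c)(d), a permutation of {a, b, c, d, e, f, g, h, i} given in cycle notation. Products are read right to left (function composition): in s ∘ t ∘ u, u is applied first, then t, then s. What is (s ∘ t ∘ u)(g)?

Apply the permutations in order: u(g) = h, then t(h) = h, then s(h) = a. So (s ∘ t ∘ u)(g) = a.

a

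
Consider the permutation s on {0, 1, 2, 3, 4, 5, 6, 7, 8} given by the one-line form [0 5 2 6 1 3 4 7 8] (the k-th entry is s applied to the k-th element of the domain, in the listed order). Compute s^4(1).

4

Tracing 1 → 5 → … returns to 1 after 5 steps, so 1 lies in a 5-cycle (1, 5, 3, 6, 4).
Stepping 4 places around the cycle: 1 → 5 → 3 → 6 → 4.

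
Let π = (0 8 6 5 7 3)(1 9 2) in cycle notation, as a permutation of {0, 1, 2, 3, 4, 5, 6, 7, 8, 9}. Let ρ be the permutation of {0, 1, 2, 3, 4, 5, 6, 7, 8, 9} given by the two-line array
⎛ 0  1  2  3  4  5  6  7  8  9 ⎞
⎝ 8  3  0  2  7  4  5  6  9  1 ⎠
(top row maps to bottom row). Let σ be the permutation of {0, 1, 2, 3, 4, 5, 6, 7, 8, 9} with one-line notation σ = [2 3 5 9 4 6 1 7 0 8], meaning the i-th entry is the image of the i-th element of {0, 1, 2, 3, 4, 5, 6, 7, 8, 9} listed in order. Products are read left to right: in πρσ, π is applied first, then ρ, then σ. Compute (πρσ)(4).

7

Chase 4: π(4) = 4; ρ(4) = 7; σ(7) = 7. Hence (πρσ)(4) = 7.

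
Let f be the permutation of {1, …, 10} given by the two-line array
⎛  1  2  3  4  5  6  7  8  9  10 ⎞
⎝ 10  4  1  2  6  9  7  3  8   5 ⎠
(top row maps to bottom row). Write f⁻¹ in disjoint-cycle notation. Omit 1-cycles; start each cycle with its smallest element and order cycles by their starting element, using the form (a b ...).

(1 3 8 9 6 5 10)(2 4)

First write f in disjoint cycles: (1 10 5 6 9 8 3)(2 4).
The inverse reverses every cycle; in canonical form, f⁻¹ = (1 3 8 9 6 5 10)(2 4).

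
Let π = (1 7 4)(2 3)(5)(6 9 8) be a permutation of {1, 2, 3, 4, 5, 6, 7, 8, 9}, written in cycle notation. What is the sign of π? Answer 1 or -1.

-1

The cycle lengths are 3, 3, 2, 1.
A cycle of length ℓ contributes ℓ−1 transpositions, so π is a product of 2 + 2 + 1 = 5 transpositions — odd.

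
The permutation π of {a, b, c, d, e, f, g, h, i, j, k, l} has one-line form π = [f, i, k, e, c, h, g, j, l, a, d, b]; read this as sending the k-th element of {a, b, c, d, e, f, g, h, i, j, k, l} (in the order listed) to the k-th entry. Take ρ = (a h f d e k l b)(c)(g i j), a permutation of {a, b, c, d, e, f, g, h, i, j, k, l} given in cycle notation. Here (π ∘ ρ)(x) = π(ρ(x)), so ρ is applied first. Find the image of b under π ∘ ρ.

ρ(b) = a, then π(a) = f; composing gives (π ∘ ρ)(b) = f.

f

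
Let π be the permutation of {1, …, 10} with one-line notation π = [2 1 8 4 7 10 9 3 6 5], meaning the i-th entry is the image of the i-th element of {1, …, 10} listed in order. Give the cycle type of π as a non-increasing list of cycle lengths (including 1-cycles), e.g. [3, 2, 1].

The disjoint cycles are (1, 2)(3, 8)(4)(5, 7, 9, 6, 10), with lengths 5, 2, 2, 1 in non-increasing order.

[5, 2, 2, 1]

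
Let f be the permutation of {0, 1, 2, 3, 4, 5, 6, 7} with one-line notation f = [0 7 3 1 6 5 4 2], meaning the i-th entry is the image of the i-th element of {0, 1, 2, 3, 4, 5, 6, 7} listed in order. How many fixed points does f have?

2

The fixed points (elements with f(x) = x) are {0, 5}, so there are 2.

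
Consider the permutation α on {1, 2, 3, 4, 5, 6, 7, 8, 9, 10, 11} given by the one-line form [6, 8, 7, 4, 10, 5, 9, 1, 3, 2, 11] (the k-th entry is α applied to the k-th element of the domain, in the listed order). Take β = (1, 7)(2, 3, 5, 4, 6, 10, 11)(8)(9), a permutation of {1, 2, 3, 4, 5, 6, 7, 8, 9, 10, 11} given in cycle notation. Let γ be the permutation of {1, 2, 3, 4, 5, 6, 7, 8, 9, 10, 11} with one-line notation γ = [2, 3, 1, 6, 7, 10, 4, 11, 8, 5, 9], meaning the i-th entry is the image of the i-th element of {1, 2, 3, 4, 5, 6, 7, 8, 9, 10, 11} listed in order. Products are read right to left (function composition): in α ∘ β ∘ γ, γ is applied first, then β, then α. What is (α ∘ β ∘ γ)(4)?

2

Apply the permutations in order: γ(4) = 6, then β(6) = 10, then α(10) = 2. So (α ∘ β ∘ γ)(4) = 2.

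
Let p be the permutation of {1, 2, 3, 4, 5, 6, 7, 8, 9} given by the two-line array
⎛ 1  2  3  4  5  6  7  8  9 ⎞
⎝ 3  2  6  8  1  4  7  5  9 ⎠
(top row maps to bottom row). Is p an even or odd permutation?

odd

In disjoint-cycle form the cycle lengths are 6, 1, 1, 1.
A cycle is odd iff its length is even; p has 1 even-length cycle, so sgn(p) = (−1)^1 and p is odd.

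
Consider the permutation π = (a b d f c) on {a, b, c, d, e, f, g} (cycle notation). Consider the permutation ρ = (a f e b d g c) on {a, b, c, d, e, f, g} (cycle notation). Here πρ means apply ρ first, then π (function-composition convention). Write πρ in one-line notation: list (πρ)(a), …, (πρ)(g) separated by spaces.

c f b g d e a

(πρ)(x) = π(ρ(x)). Computing each image: π(ρ(a)) = π(f) = c, π(ρ(b)) = π(d) = f, π(ρ(c)) = π(a) = b, π(ρ(d)) = π(g) = g, π(ρ(e)) = π(b) = d, π(ρ(f)) = π(e) = e, π(ρ(g)) = π(c) = a.
Hence πρ = [c f b g d e a].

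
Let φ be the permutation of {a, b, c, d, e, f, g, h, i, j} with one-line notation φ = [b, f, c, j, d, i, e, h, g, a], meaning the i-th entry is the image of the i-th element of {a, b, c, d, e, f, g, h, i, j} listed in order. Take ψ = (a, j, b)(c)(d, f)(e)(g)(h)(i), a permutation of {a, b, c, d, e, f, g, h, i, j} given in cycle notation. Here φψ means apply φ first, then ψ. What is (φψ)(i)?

g

(φψ)(i) = ψ(φ(i)). φ(i) = g, then ψ(g) = g. So (φψ)(i) = g.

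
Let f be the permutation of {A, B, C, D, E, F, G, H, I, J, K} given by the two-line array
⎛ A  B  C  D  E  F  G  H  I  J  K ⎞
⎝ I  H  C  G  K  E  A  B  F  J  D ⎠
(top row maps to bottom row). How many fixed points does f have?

The fixed points (elements with f(x) = x) are {C, J}, so there are 2.

2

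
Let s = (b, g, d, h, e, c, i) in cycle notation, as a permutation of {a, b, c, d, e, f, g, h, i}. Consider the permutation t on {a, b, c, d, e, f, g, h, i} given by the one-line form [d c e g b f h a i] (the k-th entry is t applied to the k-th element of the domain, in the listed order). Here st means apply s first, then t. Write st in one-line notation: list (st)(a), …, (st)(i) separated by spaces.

(st)(x) = t(s(x)). Computing each image: t(s(a)) = t(a) = d, t(s(b)) = t(g) = h, t(s(c)) = t(i) = i, t(s(d)) = t(h) = a, t(s(e)) = t(c) = e, t(s(f)) = t(f) = f, t(s(g)) = t(d) = g, t(s(h)) = t(e) = b, t(s(i)) = t(b) = c.
Hence st = [d h i a e f g b c].

d h i a e f g b c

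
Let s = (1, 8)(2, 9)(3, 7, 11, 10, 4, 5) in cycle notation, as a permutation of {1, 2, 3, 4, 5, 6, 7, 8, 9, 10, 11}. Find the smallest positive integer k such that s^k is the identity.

The cycle type of s is (6, 2, 2, 1).
The order of s is the least common multiple of its cycle lengths: lcm(6, 2, 2) = 6.

6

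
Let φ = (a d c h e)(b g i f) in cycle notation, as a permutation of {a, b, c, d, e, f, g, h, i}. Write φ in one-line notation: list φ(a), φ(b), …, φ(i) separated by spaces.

Each element maps to the next entry in its cycle (wrapping to the front): a→d, b→g, c→h, d→c, e→a, f→b, g→i, h→e, i→f.
So the one-line form is d g h c a b i e f.

d g h c a b i e f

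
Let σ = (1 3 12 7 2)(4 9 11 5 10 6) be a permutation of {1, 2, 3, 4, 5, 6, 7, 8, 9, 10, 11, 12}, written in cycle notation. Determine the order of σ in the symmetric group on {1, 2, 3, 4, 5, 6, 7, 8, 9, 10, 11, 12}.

The disjoint cycles have lengths 6, 5, 1.
Since disjoint cycles commute, ord(σ) = lcm(6, 5) = 30.

30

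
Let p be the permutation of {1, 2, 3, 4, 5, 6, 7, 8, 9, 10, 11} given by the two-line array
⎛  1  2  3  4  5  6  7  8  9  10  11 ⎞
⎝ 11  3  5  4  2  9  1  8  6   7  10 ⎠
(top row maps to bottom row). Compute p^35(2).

5

Tracing 2 → 3 → … returns to 2 after 3 steps, so 2 lies in a 3-cycle (2, 3, 5).
On a 3-cycle, p^3 is the identity, so p^35 = p^2 there (35 ≡ 2 mod 3).
Stepping 2 places around the cycle: 2 → 3 → 5.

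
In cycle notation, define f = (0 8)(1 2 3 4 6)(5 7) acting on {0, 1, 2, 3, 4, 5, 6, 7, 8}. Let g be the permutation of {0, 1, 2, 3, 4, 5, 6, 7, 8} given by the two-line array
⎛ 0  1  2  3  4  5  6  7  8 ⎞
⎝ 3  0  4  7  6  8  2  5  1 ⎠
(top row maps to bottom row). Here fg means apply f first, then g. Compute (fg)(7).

(fg)(7) = g(f(7)). f(7) = 5, then g(5) = 8. So (fg)(7) = 8.

8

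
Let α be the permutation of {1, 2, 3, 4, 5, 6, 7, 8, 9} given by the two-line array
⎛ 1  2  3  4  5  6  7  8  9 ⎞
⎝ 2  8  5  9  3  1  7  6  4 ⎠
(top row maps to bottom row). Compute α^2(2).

6

Tracing 2 → 8 → … returns to 2 after 4 steps, so 2 lies in a 4-cycle (1, 2, 8, 6).
Advancing 2 steps from 2: 2 → 8 → 6.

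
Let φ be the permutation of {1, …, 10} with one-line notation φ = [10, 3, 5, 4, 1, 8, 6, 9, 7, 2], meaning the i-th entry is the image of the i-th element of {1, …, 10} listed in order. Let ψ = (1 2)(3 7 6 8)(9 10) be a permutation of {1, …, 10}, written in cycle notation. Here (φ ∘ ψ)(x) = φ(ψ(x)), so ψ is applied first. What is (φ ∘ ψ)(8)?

5

ψ(8) = 3, then φ(3) = 5; composing gives (φ ∘ ψ)(8) = 5.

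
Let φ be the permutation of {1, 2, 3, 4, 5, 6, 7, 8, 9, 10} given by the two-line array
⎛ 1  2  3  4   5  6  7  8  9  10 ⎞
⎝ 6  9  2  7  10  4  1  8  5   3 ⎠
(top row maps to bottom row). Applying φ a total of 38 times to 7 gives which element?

Tracing 7 → 1 → … returns to 7 after 4 steps, so 7 lies in a 4-cycle (1, 6, 4, 7).
Since the cycle has length 4, φ^38 acts on it the same as φ^2 (38 mod 4 = 2).
Advancing 2 steps from 7: 7 → 1 → 6.

6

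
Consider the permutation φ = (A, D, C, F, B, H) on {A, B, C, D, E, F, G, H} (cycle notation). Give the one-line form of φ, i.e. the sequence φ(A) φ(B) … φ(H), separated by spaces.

Each element maps to the next entry in its cycle (wrapping to the front): A→D, B→H, C→F, D→C, E→E, F→B, G→G, H→A.
So the one-line form is D H F C E B G A.

D H F C E B G A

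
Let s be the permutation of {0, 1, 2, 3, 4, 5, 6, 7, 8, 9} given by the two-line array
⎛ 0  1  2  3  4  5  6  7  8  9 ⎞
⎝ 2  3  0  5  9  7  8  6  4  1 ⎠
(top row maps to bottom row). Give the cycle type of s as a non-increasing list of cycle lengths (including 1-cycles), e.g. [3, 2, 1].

The disjoint cycles are (0, 2)(1, 3, 5, 7, 6, 8, 4, 9), with lengths 8, 2 in non-increasing order.

[8, 2]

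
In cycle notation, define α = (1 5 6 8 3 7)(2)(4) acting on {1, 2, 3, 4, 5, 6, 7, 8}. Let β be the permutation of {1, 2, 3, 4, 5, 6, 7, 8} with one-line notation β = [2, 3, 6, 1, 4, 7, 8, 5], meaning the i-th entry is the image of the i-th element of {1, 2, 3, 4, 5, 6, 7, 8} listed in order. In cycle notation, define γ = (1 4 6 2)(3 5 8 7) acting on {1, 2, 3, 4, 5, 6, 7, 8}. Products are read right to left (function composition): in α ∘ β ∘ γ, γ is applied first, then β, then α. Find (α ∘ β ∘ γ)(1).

Apply the permutations in order: γ(1) = 4, then β(4) = 1, then α(1) = 5. So (α ∘ β ∘ γ)(1) = 5.

5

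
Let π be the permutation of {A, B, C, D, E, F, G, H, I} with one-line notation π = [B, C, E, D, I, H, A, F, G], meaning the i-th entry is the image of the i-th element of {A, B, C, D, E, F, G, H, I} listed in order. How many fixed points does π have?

1

The fixed points (elements with π(x) = x) are {D}, so there is 1.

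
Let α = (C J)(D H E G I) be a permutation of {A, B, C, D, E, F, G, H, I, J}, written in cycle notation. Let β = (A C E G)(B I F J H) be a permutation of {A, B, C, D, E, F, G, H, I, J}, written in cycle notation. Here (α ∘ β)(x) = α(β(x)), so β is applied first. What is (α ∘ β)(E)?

I

First apply β: β(E) = G, then α(G) = I. Thus (α ∘ β)(E) = I.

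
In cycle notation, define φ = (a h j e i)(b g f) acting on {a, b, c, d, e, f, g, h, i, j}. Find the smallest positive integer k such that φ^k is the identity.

The disjoint cycles have lengths 5, 3, 1, 1.
The order of φ is the least common multiple of its cycle lengths: lcm(5, 3) = 15.

15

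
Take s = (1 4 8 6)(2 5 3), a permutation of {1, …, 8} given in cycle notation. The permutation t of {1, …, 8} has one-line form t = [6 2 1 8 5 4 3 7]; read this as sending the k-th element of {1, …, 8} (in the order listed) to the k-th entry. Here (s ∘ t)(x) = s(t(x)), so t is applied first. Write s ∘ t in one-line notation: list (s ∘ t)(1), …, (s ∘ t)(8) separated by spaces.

Chase each element through t then s: 1 → 6 → 1; 2 → 2 → 5; 3 → 1 → 4; 4 → 8 → 6; 5 → 5 → 3; 6 → 4 → 8; 7 → 3 → 2; 8 → 7 → 7.
So s ∘ t in one-line form is 1 5 4 6 3 8 2 7.

1 5 4 6 3 8 2 7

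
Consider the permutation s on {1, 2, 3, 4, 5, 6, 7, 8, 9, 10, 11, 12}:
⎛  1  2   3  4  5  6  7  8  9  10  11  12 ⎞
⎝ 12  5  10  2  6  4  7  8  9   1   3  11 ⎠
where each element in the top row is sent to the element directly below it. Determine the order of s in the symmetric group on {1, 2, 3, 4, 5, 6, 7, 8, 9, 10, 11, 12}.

Writing s as disjoint cycles, the cycle lengths are 5, 4, 1, 1, 1.
Since disjoint cycles commute, ord(s) = lcm(5, 4) = 20.

20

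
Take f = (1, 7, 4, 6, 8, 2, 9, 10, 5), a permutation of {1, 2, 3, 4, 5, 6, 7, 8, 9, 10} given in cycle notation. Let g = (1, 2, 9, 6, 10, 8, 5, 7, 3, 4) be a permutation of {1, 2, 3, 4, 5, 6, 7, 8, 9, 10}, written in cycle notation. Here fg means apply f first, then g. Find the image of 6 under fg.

5

f(6) = 8, then g(8) = 5; composing gives (fg)(6) = 5.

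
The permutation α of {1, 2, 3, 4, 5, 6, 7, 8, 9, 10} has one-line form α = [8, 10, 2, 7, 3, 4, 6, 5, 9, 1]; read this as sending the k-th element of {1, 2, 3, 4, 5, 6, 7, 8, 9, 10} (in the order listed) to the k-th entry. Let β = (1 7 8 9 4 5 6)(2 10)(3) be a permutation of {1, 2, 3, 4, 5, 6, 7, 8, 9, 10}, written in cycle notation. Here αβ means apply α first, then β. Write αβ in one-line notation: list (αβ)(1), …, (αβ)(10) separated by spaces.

Chase each element through α then β: 1 → 8 → 9; 2 → 10 → 2; 3 → 2 → 10; 4 → 7 → 8; 5 → 3 → 3; 6 → 4 → 5; 7 → 6 → 1; 8 → 5 → 6; 9 → 9 → 4; 10 → 1 → 7.
So αβ in one-line form is 9 2 10 8 3 5 1 6 4 7.

9 2 10 8 3 5 1 6 4 7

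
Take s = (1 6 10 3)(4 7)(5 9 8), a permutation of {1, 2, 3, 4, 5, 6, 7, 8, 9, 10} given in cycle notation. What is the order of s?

12

The disjoint cycles have lengths 4, 3, 2, 1.
Since disjoint cycles commute, ord(s) = lcm(4, 3, 2) = 12.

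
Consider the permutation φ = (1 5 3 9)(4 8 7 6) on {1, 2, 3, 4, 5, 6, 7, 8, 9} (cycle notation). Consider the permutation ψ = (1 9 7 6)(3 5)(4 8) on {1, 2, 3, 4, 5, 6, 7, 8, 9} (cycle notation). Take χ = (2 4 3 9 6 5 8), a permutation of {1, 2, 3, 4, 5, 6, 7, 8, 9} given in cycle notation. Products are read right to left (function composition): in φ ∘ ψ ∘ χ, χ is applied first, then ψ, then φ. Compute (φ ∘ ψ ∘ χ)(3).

6

(φ ∘ ψ ∘ χ)(3) = φ(ψ(χ(3))). χ(3) = 9, then ψ(9) = 7, then φ(7) = 6, so the result is 6.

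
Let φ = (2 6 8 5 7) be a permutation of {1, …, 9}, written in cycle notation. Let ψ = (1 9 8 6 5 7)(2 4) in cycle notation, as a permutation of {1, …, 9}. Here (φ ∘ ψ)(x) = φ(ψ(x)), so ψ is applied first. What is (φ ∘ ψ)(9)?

5

First apply ψ: ψ(9) = 8, then φ(8) = 5. Thus (φ ∘ ψ)(9) = 5.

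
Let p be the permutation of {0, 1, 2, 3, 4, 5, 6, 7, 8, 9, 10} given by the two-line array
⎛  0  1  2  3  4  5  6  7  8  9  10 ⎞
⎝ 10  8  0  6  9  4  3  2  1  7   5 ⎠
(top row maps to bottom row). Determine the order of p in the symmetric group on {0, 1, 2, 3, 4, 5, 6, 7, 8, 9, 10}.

14

The disjoint-cycle form of p has cycle lengths 7, 2, 2.
The order of p is the least common multiple of its cycle lengths: lcm(7, 2, 2) = 14.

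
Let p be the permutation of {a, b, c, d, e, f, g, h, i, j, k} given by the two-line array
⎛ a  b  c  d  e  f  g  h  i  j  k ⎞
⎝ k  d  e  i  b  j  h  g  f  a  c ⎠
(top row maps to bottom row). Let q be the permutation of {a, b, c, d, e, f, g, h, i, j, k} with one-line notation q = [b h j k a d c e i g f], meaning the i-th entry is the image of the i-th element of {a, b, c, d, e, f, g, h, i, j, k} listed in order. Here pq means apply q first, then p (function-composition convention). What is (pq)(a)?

First apply q: q(a) = b, then p(b) = d. Thus (pq)(a) = d.

d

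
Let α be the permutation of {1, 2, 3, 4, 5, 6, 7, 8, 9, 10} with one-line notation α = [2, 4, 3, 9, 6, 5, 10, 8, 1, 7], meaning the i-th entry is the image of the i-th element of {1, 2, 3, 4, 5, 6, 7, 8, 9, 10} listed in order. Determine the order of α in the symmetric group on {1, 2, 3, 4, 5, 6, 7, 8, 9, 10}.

4

The disjoint-cycle form of α has cycle lengths 4, 2, 2, 1, 1.
The order of α is the least common multiple of its cycle lengths: lcm(4, 2, 2) = 4.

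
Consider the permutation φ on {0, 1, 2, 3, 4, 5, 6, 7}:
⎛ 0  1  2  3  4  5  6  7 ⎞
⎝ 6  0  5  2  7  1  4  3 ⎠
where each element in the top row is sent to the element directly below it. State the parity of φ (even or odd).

odd

In disjoint-cycle form the cycle lengths are 8.
A cycle of length ℓ contributes ℓ−1 transpositions, so φ is a product of 7 transpositions — odd.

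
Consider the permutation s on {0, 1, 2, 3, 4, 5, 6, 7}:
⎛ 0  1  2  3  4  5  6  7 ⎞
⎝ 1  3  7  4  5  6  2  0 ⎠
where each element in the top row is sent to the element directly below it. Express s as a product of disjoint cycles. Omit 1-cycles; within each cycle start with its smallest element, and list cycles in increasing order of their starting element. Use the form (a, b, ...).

(0, 1, 3, 4, 5, 6, 2, 7)

From 0: 0 → 1 → 3 → 4 → 5 → 6 → 2 → 7 → 0, closing the cycle (0, 1, 3, 4, 5, 6, 2, 7).
Continuing from each remaining unvisited element yields (0, 1, 3, 4, 5, 6, 2, 7).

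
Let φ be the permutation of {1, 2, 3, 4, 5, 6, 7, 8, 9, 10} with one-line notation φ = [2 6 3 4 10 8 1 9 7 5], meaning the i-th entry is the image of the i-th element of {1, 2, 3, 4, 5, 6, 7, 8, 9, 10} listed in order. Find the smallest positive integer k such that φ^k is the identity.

6

The disjoint-cycle form of φ has cycle lengths 6, 2, 1, 1.
Since disjoint cycles commute, ord(φ) = lcm(6, 2) = 6.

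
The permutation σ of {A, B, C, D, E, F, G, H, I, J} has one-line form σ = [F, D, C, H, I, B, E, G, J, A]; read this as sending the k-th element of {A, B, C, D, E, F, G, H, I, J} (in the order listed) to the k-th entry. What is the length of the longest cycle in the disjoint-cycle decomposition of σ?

Decomposing into disjoint cycles gives (A, F, B, D, H, G, E, I, J); the longest has length 9.

9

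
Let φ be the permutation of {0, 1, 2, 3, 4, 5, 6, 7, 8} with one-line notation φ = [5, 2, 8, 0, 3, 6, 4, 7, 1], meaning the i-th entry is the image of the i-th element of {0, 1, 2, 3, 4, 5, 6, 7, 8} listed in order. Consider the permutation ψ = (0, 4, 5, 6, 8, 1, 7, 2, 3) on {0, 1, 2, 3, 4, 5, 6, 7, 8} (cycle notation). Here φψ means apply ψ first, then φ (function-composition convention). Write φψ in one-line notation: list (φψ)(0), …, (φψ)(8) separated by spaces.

For each element, apply ψ then φ: 0 → 4 → 3; 1 → 7 → 7; 2 → 3 → 0; 3 → 0 → 5; 4 → 5 → 6; 5 → 6 → 4; 6 → 8 → 1; 7 → 2 → 8; 8 → 1 → 2.
Collecting the images, φψ = [3 7 0 5 6 4 1 8 2].

3 7 0 5 6 4 1 8 2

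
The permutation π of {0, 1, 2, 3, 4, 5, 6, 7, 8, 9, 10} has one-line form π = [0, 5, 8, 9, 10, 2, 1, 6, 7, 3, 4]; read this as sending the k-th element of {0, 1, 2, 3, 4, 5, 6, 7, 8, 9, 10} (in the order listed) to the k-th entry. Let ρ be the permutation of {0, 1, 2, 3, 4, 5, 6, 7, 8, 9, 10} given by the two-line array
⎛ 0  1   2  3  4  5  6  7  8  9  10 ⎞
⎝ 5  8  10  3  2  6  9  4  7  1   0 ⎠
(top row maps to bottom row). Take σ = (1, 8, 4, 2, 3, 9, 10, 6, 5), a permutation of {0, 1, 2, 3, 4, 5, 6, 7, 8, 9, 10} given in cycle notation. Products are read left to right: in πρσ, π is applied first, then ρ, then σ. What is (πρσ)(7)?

Chase 7: π(7) = 6; ρ(6) = 9; σ(9) = 10. Hence (πρσ)(7) = 10.

10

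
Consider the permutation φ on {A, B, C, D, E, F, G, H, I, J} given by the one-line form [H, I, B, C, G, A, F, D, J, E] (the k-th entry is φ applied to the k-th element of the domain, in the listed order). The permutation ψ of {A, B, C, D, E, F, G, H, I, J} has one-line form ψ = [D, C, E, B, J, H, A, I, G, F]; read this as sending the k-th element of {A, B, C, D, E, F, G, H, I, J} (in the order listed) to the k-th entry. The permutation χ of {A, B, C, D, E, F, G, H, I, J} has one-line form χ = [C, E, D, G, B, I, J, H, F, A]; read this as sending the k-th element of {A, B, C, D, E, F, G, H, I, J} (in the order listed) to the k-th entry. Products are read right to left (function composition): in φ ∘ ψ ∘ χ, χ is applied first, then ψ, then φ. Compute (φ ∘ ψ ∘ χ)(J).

Chase J: χ(J) = A; ψ(A) = D; φ(D) = C. Hence (φ ∘ ψ ∘ χ)(J) = C.

C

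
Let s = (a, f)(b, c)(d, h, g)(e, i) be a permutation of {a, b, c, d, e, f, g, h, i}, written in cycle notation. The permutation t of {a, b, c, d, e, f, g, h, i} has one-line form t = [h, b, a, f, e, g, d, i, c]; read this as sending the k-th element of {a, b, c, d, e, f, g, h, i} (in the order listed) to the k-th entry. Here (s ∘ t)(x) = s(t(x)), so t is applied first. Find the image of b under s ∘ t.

t(b) = b, then s(b) = c; composing gives (s ∘ t)(b) = c.

c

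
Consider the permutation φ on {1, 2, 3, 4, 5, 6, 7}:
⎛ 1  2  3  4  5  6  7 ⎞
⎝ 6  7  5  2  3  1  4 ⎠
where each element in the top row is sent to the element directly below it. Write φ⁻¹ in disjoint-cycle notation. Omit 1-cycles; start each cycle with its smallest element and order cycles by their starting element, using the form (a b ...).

First write φ in disjoint cycles: (1 6)(2 7 4)(3 5).
The inverse reverses every cycle; in canonical form, φ⁻¹ = (1 6)(2 4 7)(3 5).

(1 6)(2 4 7)(3 5)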